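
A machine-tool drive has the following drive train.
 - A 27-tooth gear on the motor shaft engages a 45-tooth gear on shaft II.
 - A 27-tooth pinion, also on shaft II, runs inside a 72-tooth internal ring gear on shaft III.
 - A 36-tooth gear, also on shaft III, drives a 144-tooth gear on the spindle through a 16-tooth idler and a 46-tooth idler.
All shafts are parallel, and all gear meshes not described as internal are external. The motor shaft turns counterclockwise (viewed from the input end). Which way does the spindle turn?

the motor shaft → shaft II: external mesh, 1 reversal → CW.
shaft II → shaft III: internal mesh, same direction → CW.
shaft III → the spindle: driver → idler → idler → driven is 3 external meshes, 3 reversals → CCW.
4 reversals in total — an even number — so the spindle turns the same way as the motor shaft.

counterclockwise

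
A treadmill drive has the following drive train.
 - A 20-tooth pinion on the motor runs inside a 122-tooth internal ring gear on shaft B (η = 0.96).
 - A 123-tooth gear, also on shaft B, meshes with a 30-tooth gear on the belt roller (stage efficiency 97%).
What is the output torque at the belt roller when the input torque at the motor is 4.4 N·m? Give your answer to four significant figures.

6.096 N·m

Internal gear: ratio = 122/20 = 6.1; torque at shaft B = 4.4 × 6.1 × 0.96 = 25.766 N·m.
Gear mesh: ratio = 30/123 = 0.2439; torque at the belt roller = 25.766 × 0.2439 × 0.97 = 6.096 N·m.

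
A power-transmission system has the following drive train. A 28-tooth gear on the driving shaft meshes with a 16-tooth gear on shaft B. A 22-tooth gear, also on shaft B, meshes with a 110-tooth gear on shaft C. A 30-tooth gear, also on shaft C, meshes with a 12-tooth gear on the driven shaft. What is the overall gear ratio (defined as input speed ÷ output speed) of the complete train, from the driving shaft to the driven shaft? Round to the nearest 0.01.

1.14

Each stage contributes driven/driver: gear mesh 16/28 = 0.57143, gear mesh 110/22 = 5, gear mesh 12/30 = 0.4.
Overall: 0.57143 × 5 × 0.4 = 1.1429.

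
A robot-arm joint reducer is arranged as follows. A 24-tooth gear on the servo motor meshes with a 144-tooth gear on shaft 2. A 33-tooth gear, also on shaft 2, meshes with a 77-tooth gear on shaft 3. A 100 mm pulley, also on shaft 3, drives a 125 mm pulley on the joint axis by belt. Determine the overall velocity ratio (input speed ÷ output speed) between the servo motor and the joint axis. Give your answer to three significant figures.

Each stage contributes driven/driver: gear mesh 144/24 = 6, gear mesh 77/33 = 2.3333, belt 125/100 = 1.25.
Overall: 6 × 2.3333 × 1.25 = 17.5.

17.5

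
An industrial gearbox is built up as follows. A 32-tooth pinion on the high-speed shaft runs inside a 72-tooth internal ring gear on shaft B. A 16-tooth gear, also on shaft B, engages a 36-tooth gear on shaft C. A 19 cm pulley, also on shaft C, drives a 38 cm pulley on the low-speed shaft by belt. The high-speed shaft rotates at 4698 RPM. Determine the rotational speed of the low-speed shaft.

464 RPM

Internal gear: ratio = 72/32 = 2.25, so shaft B turns at 4698 / 2.25 = 2088 RPM.
Gear mesh: ratio = 36/16 = 2.25, so shaft C turns at 2088 / 2.25 = 928 RPM.
Belt: ratio = 38/19 = 2, so the low-speed shaft turns at 928 / 2 = 464 RPM.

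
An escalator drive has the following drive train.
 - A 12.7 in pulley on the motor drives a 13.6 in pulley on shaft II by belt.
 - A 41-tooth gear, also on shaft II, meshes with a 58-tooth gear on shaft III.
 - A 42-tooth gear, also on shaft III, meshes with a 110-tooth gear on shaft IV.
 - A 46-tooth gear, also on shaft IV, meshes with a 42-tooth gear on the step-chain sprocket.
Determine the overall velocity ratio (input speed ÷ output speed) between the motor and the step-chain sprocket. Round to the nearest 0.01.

Each stage contributes driven/driver: belt 13.6/12.7 = 1.0709, gear mesh 58/41 = 1.4146, gear mesh 110/42 = 2.619, gear mesh 42/46 = 0.91304.
Overall: 1.0709 × 1.4146 × 2.619 × 0.91304 = 3.6225.

3.62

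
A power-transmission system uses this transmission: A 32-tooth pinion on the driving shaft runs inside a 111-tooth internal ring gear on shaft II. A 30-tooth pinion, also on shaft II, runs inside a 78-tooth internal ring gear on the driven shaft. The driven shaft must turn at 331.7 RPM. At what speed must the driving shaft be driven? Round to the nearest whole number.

Overall ratio R = 3.4688 × 2.6 = 9.0188.
Required input speed = output speed × R = 331.7 × 9.0188 = 2991.5 RPM.

2992 RPM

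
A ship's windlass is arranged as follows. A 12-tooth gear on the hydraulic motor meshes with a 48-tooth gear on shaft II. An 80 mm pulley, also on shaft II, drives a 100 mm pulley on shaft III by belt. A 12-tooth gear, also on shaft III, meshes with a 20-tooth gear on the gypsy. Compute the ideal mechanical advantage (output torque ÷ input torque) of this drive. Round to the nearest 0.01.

Each stage contributes driven/driver: gear mesh 48/12 = 4, belt 100/80 = 1.25, gear mesh 20/12 = 1.6667.
Overall: 4 × 1.25 × 1.6667 = 8.3333.

8.33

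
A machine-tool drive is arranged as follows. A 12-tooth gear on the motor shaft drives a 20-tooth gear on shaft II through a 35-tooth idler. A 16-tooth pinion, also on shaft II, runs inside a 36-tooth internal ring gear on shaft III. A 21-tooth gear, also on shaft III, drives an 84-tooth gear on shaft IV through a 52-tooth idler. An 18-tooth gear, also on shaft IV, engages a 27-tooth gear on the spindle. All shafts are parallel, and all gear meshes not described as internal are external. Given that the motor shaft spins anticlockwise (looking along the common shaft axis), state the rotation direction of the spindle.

clockwise

the motor shaft → shaft II: driver → idler → driven is 2 external meshes, 2 reversals → CCW.
shaft II → shaft III: internal mesh, same direction → CCW.
shaft III → shaft IV: driver → idler → driven is 2 external meshes, 2 reversals → CCW.
shaft IV → the spindle: external mesh, 1 reversal → CW.
5 reversals in total — an odd number — so the spindle turns opposite to the motor shaft.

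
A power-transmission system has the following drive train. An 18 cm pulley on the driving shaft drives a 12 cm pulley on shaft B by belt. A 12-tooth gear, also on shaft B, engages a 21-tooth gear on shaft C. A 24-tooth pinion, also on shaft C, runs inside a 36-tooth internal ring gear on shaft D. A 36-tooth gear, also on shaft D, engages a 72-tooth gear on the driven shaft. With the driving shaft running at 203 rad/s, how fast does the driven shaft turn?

Belt: ratio = 12/18 = 0.66667, so shaft B turns at 203 / 0.66667 = 304.5 rad/s.
Gear mesh: ratio = 21/12 = 1.75, so shaft C turns at 304.5 / 1.75 = 174 rad/s.
Internal gear: ratio = 36/24 = 1.5, so shaft D turns at 174 / 1.5 = 116 rad/s.
Gear mesh: ratio = 72/36 = 2, so the driven shaft turns at 116 / 2 = 58 rad/s.

58 rad/s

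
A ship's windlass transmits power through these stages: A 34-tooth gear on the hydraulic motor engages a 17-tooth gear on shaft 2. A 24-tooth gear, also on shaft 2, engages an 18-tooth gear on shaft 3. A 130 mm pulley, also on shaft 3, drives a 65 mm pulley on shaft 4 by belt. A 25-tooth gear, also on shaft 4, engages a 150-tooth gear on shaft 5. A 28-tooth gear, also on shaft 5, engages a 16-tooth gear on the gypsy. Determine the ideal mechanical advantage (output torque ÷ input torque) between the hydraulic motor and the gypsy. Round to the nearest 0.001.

Each stage contributes driven/driver: gear mesh 17/34 = 0.5, gear mesh 18/24 = 0.75, belt 65/130 = 0.5, gear mesh 150/25 = 6, gear mesh 16/28 = 0.57143.
Overall: 0.5 × 0.75 × 0.5 × 6 × 0.57143 = 0.64286.

0.643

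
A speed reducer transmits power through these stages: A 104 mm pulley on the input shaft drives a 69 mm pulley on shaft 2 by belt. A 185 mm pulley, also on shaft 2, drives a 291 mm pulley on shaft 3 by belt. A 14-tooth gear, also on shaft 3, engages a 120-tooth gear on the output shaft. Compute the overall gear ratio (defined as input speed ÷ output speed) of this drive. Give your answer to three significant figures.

8.95

Each stage contributes driven/driver: belt 69/104 = 0.66346, belt 291/185 = 1.573, gear mesh 120/14 = 8.5714.
Overall: 0.66346 × 1.573 × 8.5714 = 8.9452.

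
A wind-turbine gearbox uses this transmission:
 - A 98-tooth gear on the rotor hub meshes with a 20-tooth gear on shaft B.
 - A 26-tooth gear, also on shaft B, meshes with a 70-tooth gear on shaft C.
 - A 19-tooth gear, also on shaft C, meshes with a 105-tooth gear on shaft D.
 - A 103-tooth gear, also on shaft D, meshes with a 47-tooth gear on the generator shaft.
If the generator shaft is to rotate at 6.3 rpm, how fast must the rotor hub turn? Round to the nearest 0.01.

8.73 rpm

Overall ratio R = 0.20408 × 2.6923 × 5.5263 × 0.45631 = 1.3856.
Required input speed = output speed × R = 6.3 × 1.3856 = 8.729 rpm.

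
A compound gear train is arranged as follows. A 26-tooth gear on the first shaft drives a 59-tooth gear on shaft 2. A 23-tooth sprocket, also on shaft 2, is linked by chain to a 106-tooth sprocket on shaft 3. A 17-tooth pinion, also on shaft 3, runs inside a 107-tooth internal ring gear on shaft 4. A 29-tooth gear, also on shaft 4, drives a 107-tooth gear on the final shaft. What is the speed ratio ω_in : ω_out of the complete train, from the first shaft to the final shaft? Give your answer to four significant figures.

Each stage contributes driven/driver: gear mesh 59/26 = 2.2692, chain 106/23 = 4.6087, internal gear 107/17 = 6.2941, gear mesh 107/29 = 3.6897.
Overall: 2.2692 × 4.6087 × 6.2941 × 3.6897 = 242.87.

242.9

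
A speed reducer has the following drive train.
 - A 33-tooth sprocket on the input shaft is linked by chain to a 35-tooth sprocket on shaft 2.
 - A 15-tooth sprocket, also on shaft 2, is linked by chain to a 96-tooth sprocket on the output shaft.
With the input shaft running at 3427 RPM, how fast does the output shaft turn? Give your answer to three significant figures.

Chain: ratio = 35/33 = 1.0606, so shaft 2 turns at 3427 / 1.0606 = 3231.2 RPM.
Chain: ratio = 96/15 = 6.4, so the output shaft turns at 3231.2 / 6.4 = 504.87 RPM.

505 RPM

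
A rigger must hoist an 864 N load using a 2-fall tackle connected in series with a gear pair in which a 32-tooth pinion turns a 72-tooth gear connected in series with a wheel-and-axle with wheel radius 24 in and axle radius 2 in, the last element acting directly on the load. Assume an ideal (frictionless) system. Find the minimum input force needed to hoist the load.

16 N

Block-and-tackle MA = number of supporting rope parts = 2.
Gear pair MA = 72/32 = 2.25.
Wheel-and-axle MA = R/r = 24/2 = 12.
Combined ideal MA = 2 × 2.25 × 12 = 54.
Effort = load / MA = 864 / 54 = 16 N.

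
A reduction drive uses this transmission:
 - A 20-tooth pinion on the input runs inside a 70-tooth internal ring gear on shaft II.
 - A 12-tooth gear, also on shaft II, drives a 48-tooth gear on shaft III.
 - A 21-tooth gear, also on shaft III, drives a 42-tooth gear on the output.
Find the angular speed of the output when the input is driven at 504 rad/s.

the input → shaft II (internal gear, 70/20): 504 ÷ 3.5 = 144 rad/s
shaft II → shaft III (gear mesh, 48/12): 144 ÷ 4 = 36 rad/s
shaft III → the output (gear mesh, 42/21): 36 ÷ 2 = 18 rad/s

18 rad/s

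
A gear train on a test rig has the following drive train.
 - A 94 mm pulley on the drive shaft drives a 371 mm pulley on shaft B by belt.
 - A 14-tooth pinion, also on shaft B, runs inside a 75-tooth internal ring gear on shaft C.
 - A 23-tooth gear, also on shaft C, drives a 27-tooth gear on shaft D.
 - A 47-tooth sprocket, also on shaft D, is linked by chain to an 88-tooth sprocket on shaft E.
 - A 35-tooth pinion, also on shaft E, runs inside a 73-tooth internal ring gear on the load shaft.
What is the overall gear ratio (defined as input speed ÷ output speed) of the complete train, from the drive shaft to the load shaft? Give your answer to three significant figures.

96.9

Each stage contributes driven/driver: belt 371/94 = 3.9468, internal gear 75/14 = 5.3571, gear mesh 27/23 = 1.1739, chain 88/47 = 1.8723, internal gear 73/35 = 2.0857.
Overall: 3.9468 × 5.3571 × 1.1739 × 1.8723 × 2.0857 = 96.929.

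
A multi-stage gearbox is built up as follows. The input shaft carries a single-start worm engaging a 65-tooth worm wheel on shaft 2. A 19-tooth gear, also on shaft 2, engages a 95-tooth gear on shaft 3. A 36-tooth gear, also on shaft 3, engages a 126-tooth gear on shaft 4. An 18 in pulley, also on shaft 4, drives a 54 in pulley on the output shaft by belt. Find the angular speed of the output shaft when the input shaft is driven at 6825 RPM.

the input shaft → shaft 2 (worm, 65/1): 6825 ÷ 65 = 105 RPM
shaft 2 → shaft 3 (gear mesh, 95/19): 105 ÷ 5 = 21 RPM
shaft 3 → shaft 4 (gear mesh, 126/36): 21 ÷ 3.5 = 6 RPM
shaft 4 → the output shaft (belt, 54/18): 6 ÷ 3 = 2 RPM

2 RPM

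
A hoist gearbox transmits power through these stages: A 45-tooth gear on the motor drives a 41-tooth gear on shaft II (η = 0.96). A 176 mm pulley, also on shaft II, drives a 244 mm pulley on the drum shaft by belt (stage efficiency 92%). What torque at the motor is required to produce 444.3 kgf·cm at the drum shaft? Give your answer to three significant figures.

Overall ratio R = 0.91111 × 1.3864 = 1.2631; overall efficiency η = 0.96 × 0.92 = 0.8832.
Input torque = output torque / (R × η) = 444.3 / (1.2631 × 0.8832) = 398.26 kgf·cm.

398 kgf·cm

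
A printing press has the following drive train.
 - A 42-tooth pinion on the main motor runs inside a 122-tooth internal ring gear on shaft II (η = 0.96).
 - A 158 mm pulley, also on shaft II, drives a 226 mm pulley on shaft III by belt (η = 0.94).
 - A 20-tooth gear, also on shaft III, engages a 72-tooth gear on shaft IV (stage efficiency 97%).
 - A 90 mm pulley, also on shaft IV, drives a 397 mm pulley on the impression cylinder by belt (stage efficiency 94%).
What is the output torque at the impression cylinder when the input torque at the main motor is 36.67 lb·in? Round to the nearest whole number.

After the internal gear (122/42): 36.67 × 2.9048 × 0.96 = 102.26 lb·in
After the belt (226/158): 102.26 × 1.4304 × 0.94 = 137.49 lb·in
After the gear mesh (72/20): 137.49 × 3.6 × 0.97 = 480.12 lb·in
After the belt (397/90): 480.12 × 4.4111 × 0.94 = 1990.8 lb·in

1991 lb·in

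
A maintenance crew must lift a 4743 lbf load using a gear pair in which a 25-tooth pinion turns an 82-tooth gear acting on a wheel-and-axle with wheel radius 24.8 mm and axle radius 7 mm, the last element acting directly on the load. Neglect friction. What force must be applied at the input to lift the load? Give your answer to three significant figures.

Gear pair MA = 82/25 = 3.28.
Wheel-and-axle MA = R/r = 24.8/7 = 3.5429.
Combined ideal MA = 3.28 × 3.5429 = 11.621.
Effort = load / MA = 4743 / 11.621 = 408.16 lbf.

408 lbf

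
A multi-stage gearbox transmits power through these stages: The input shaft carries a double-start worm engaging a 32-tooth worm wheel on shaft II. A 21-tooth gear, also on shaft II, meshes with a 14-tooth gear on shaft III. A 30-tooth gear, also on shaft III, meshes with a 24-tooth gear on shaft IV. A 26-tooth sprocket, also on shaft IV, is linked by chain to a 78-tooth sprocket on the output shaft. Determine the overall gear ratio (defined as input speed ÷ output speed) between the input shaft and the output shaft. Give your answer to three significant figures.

Each stage contributes driven/driver: worm 32/2 = 16, gear mesh 14/21 = 0.66667, gear mesh 24/30 = 0.8, chain 78/26 = 3.
Overall: 16 × 0.66667 × 0.8 × 3 = 25.6.

25.6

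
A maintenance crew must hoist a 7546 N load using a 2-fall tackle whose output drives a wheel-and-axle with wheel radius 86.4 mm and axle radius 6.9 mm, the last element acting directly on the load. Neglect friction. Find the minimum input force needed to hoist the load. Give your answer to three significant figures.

301 N

Block-and-tackle MA = number of supporting rope parts = 2.
Wheel-and-axle MA = R/r = 86.4/6.9 = 12.522.
Combined ideal MA = 2 × 12.522 = 25.043.
Effort = load / MA = 7546 / 25.043 = 301.32 N.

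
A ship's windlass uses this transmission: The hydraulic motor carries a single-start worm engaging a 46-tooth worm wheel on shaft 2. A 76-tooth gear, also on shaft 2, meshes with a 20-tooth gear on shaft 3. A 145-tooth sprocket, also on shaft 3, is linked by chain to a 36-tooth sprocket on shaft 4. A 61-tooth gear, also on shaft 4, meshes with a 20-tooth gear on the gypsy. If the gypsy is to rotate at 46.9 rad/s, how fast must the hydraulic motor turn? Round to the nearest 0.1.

46.2 rad/s

Overall ratio R = 46 × 0.26316 × 0.24828 × 0.32787 = 0.98539.
Required input speed = output speed × R = 46.9 × 0.98539 = 46.215 rad/s.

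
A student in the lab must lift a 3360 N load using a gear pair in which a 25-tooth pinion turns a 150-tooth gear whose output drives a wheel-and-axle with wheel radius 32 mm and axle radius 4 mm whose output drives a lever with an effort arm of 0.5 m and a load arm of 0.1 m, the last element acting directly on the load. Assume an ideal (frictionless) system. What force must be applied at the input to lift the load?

14 N

Gear pair MA = 150/25 = 6.
Wheel-and-axle MA = R/r = 32/4 = 8.
Lever MA = effort arm / load arm = 0.5/0.1 = 5.
Combined ideal MA = 6 × 8 × 5 = 240.
Effort = load / MA = 3360 / 240 = 14 N.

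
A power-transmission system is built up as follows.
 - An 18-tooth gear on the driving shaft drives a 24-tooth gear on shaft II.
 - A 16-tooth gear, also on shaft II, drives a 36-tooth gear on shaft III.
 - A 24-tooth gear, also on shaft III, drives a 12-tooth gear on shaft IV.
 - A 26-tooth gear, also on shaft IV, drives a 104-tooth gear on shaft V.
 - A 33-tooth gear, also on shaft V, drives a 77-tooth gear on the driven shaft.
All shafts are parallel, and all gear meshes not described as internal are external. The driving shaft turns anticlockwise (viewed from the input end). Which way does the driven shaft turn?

clockwise

the driving shaft → shaft II: external mesh, 1 reversal → CW.
shaft II → shaft III: external mesh, 1 reversal → CCW.
shaft III → shaft IV: external mesh, 1 reversal → CW.
shaft IV → shaft V: external mesh, 1 reversal → CCW.
shaft V → the driven shaft: external mesh, 1 reversal → CW.
5 reversals in total — an odd number — so the driven shaft turns opposite to the driving shaft.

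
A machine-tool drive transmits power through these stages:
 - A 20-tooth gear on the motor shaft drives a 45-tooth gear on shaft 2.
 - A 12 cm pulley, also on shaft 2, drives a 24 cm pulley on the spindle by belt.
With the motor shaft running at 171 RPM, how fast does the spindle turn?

the motor shaft → shaft 2 (gear mesh, 45/20): 171 ÷ 2.25 = 76 RPM
shaft 2 → the spindle (belt, 24/12): 76 ÷ 2 = 38 RPM

38 RPM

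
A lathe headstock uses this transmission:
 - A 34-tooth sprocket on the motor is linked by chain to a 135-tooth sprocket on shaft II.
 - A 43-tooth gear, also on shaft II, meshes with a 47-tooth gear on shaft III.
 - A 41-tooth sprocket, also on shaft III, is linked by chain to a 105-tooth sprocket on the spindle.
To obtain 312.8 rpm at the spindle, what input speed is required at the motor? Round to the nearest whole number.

Overall ratio R = 3.9706 × 1.093 × 2.561 = 11.114.
Required input speed = output speed × R = 312.8 × 11.114 = 3476.6 rpm.

3477 rpm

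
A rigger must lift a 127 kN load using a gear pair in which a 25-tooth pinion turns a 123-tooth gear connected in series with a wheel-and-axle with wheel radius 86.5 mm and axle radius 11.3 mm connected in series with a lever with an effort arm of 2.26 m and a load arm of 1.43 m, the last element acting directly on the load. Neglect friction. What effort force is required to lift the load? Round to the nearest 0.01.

2.13 kN

Gear pair MA = 123/25 = 4.92.
Wheel-and-axle MA = R/r = 86.5/11.3 = 7.6549.
Lever MA = effort arm / load arm = 2.26/1.43 = 1.5804.
Combined ideal MA = 4.92 × 7.6549 × 1.5804 = 59.522.
Effort = load / MA = 127 / 59.522 = 2.1337 kN.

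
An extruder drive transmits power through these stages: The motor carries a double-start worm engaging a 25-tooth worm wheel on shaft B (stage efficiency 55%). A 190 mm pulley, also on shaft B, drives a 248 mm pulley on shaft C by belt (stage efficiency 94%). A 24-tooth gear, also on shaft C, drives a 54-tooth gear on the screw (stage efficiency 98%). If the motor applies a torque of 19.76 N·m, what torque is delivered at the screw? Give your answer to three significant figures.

After the worm (25/2): 19.76 × 12.5 × 0.55 = 135.85 N·m
After the belt (248/190): 135.85 × 1.3053 × 0.94 = 166.68 N·m
After the gear mesh (54/24): 166.68 × 2.25 × 0.98 = 367.53 N·m

368 N·m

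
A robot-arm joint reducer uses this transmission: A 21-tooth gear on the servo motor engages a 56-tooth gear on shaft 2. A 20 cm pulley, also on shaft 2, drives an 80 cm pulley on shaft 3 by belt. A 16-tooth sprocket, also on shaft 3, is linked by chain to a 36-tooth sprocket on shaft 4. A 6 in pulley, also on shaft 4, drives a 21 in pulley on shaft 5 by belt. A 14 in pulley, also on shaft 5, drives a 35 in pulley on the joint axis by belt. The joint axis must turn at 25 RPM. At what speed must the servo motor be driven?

5250 RPM

Overall ratio R = 2.6667 × 4 × 2.25 × 3.5 × 2.5 = 210.
Required input speed = output speed × R = 25 × 210 = 5250 RPM.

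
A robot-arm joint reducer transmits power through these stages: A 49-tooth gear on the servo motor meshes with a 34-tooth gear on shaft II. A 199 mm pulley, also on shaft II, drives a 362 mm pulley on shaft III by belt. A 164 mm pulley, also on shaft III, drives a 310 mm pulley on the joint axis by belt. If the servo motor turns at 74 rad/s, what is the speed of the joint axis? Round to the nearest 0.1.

31.0 rad/s

Gear mesh: ratio = 34/49 = 0.69388, so shaft II turns at 74 / 0.69388 = 106.65 rad/s.
Belt: ratio = 362/199 = 1.8191, so shaft III turns at 106.65 / 1.8191 = 58.626 rad/s.
Belt: ratio = 310/164 = 1.8902, so the joint axis turns at 58.626 / 1.8902 = 31.015 rad/s.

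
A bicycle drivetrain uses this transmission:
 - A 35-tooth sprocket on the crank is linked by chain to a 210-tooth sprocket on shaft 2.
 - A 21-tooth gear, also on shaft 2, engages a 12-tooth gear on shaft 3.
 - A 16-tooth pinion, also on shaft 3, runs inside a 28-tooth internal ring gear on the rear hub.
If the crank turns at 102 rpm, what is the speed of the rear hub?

chain 210/35 = 6 → 102/6 = 17 rpm
gear mesh 12/21 = 0.57143 → 17/0.57143 = 29.75 rpm
internal gear 28/16 = 1.75 → 29.75/1.75 = 17 rpm

17 rpm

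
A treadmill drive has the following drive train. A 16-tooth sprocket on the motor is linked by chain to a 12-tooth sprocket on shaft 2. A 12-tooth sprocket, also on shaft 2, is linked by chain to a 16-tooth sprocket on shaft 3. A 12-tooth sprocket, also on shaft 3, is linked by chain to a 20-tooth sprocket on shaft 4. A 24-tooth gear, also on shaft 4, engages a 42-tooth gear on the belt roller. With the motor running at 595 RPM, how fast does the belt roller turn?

204 RPM

chain 12/16 = 0.75 → 595/0.75 = 793.33 RPM
chain 16/12 = 1.3333 → 793.33/1.3333 = 595 RPM
chain 20/12 = 1.6667 → 595/1.6667 = 357 RPM
gear mesh 42/24 = 1.75 → 357/1.75 = 204 RPM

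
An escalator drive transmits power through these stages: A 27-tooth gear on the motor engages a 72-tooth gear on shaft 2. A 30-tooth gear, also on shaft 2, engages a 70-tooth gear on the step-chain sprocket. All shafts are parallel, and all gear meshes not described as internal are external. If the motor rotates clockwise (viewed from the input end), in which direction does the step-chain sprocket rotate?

the motor → shaft 2: external mesh, 1 reversal → CCW.
shaft 2 → the step-chain sprocket: external mesh, 1 reversal → CW.
2 reversals in total — an even number — so the step-chain sprocket turns the same way as the motor.

clockwise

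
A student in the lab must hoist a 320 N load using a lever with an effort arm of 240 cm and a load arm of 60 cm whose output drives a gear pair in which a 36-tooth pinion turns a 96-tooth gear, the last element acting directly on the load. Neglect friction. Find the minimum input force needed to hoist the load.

Lever MA = effort arm / load arm = 240/60 = 4.
Gear pair MA = 96/36 = 2.6667.
Combined ideal MA = 4 × 2.6667 = 10.667.
Effort = load / MA = 320 / 10.667 = 30 N.

30 N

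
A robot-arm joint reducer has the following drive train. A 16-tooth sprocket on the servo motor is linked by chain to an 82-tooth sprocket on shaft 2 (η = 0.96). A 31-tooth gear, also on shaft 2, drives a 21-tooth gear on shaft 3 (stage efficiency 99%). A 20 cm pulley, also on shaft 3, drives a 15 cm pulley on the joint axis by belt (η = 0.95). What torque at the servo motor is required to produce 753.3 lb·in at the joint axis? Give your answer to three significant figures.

Overall ratio R = 5.125 × 0.67742 × 0.75 = 2.6038; overall efficiency η = 0.96 × 0.99 × 0.95 = 0.9029.
Input torque = output torque / (R × η) = 753.3 / (2.6038 × 0.9029) = 320.42 lb·in.

320 lb·in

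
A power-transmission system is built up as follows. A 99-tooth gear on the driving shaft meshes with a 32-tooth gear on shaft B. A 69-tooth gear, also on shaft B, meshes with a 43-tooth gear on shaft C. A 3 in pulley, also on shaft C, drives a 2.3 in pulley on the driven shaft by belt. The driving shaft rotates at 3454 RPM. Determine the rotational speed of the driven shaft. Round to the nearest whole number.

22366 RPM

gear mesh 32/99 = 0.32323 → 3454/0.32323 = 10686 RPM
gear mesh 43/69 = 0.62319 → 10686/0.62319 = 17147 RPM
belt 2.3/3 = 0.76667 → 17147/0.76667 = 22366 RPM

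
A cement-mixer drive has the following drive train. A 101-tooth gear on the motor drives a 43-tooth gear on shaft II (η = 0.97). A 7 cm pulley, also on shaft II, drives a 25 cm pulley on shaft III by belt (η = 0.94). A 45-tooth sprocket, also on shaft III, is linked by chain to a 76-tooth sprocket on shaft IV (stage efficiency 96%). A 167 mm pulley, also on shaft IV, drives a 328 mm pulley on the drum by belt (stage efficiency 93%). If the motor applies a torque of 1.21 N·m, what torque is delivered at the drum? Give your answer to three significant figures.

After the gear mesh (43/101): 1.21 × 0.42574 × 0.97 = 0.49969 N·m
After the belt (25/7): 0.49969 × 3.5714 × 0.94 = 1.6775 N·m
After the chain (76/45): 1.6775 × 1.6889 × 0.96 = 2.7199 N·m
After the belt (328/167): 2.7199 × 1.9641 × 0.93 = 4.9681 N·m

4.97 N·m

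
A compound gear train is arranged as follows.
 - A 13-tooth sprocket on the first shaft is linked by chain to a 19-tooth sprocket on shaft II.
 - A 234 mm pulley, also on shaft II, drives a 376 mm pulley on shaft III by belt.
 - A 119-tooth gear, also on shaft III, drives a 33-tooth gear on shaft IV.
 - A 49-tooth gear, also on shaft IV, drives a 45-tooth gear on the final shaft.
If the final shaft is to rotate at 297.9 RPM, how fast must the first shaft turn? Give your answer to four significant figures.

Overall ratio R = 1.4615 × 1.6068 × 0.27731 × 0.91837 = 0.59809.
Required input speed = output speed × R = 297.9 × 0.59809 = 178.17 RPM.

178.2 RPM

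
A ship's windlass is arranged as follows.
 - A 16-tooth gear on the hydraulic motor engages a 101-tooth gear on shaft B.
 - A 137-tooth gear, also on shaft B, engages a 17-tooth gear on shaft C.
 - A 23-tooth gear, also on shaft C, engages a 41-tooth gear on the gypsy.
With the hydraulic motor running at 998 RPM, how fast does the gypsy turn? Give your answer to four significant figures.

714.7 RPM

the hydraulic motor → shaft B (gear mesh, 101/16): 998 ÷ 6.3125 = 158.1 RPM
shaft B → shaft C (gear mesh, 17/137): 158.1 ÷ 0.12409 = 1274.1 RPM
shaft C → the gypsy (gear mesh, 41/23): 1274.1 ÷ 1.7826 = 714.73 RPM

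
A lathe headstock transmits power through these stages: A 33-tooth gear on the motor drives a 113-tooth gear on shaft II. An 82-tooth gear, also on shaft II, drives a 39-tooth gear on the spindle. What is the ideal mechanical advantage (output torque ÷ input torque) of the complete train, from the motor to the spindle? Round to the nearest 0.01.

1.63

Each stage contributes driven/driver: gear mesh 113/33 = 3.4242, gear mesh 39/82 = 0.47561.
Overall: 3.4242 × 0.47561 = 1.6286.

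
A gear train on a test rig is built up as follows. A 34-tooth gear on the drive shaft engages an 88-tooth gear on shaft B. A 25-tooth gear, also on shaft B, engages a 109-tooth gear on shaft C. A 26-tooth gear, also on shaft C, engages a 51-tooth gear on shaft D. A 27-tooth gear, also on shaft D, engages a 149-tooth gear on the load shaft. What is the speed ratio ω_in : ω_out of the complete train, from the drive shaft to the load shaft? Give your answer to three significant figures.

Each stage contributes driven/driver: gear mesh 88/34 = 2.5882, gear mesh 109/25 = 4.36, gear mesh 51/26 = 1.9615, gear mesh 149/27 = 5.5185.
Overall: 2.5882 × 4.36 × 1.9615 × 5.5185 = 122.15.

122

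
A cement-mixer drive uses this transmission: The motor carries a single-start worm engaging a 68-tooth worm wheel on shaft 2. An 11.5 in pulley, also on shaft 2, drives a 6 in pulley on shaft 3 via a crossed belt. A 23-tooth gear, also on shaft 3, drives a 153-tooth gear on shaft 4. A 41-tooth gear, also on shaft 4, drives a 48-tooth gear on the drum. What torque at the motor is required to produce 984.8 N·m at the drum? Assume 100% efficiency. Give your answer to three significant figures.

3.56 N·m

Overall ratio R = 68 × 0.52174 × 6.6522 × 1.1707 = 276.3.
Input torque = output torque / R = 984.8 / 276.3 = 3.5642 N·m.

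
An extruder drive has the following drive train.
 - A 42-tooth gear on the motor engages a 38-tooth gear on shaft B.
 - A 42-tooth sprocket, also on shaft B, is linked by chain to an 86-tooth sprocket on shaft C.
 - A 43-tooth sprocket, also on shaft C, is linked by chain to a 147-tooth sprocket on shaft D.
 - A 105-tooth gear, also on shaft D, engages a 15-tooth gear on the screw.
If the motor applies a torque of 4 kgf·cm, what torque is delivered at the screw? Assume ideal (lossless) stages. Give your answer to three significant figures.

gear mesh 38/42 = 0.90476 → τ = 4·0.90476 = 3.619 kgf·cm
chain 86/42 = 2.0476 → τ = 3.619·2.0476 = 7.4104 kgf·cm
chain 147/43 = 3.4186 → τ = 7.4104·3.4186 = 25.333 kgf·cm
gear mesh 15/105 = 0.14286 → τ = 25.333·0.14286 = 3.619 kgf·cm

3.62 kgf·cm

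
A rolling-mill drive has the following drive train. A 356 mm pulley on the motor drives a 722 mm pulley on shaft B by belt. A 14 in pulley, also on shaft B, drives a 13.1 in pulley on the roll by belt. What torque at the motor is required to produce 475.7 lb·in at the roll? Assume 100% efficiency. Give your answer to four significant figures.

Overall ratio R = 2.0281 × 0.93571 = 1.8977.
Input torque = output torque / R = 475.7 / 1.8977 = 250.67 lb·in.

250.7 lb·in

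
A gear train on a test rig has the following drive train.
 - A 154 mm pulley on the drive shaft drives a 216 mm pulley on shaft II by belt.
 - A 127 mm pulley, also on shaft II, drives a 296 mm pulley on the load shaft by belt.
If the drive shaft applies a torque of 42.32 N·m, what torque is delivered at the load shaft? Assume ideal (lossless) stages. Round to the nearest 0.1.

After the belt (216/154): 42.32 × 1.4026 = 59.358 N·m
After the belt (296/127): 59.358 × 2.3307 = 138.35 N·m

138.3 N·m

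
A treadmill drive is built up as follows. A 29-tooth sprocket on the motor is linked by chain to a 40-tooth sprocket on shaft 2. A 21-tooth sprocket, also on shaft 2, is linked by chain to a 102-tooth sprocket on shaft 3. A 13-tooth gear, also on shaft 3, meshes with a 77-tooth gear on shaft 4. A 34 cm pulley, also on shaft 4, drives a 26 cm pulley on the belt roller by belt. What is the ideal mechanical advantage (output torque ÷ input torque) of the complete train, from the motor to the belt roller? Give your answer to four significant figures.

Each stage contributes driven/driver: chain 40/29 = 1.3793, chain 102/21 = 4.8571, gear mesh 77/13 = 5.9231, belt 26/34 = 0.76471.
Overall: 1.3793 × 4.8571 × 5.9231 × 0.76471 = 30.345.

30.34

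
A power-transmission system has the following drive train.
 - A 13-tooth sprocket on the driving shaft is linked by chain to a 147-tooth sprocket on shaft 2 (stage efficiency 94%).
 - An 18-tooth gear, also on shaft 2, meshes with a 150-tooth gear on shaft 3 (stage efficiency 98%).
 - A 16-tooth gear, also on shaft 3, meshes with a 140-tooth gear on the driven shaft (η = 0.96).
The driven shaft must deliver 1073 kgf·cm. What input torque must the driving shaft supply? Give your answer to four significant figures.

1.472 kgf·cm

Overall ratio R = 11.308 × 8.3333 × 8.75 = 824.52; overall efficiency η = 0.94 × 0.98 × 0.96 = 0.8844.
Input torque = output torque / (R × η) = 1073 / (824.52 × 0.8844) = 1.4715 kgf·cm.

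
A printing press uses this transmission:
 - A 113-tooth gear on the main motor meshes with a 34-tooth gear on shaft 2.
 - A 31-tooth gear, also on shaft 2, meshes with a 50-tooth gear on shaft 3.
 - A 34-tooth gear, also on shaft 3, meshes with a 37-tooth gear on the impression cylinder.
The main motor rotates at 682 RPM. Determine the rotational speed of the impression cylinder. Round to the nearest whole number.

the main motor → shaft 2 (gear mesh, 34/113): 682 ÷ 0.30088 = 2266.6 RPM
shaft 2 → shaft 3 (gear mesh, 50/31): 2266.6 ÷ 1.6129 = 1405.3 RPM
shaft 3 → the impression cylinder (gear mesh, 37/34): 1405.3 ÷ 1.0882 = 1291.4 RPM

1291 RPM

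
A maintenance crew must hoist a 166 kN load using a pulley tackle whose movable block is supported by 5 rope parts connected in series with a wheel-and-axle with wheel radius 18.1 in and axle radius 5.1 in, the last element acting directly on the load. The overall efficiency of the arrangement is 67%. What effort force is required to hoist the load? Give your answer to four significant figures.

13.96 kN

Block-and-tackle MA = number of supporting rope parts = 5.
Wheel-and-axle MA = R/r = 18.1/5.1 = 3.549.
Combined ideal MA = 5 × 3.549 = 17.745.
Actual MA = 17.745 × 0.67 = 11.889.
Effort = load / actual MA = 166 / 11.889 = 13.962 kN.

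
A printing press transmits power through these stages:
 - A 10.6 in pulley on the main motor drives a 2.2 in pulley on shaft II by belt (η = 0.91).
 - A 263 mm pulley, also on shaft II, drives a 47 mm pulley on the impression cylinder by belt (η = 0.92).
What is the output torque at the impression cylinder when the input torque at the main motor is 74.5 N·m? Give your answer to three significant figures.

2.31 N·m

belt 2.2/10.6 = 0.20755 → τ = 74.5·0.20755·0.91 = 14.071 N·m
belt 47/263 = 0.17871 → τ = 14.071·0.17871·0.92 = 2.3134 N·m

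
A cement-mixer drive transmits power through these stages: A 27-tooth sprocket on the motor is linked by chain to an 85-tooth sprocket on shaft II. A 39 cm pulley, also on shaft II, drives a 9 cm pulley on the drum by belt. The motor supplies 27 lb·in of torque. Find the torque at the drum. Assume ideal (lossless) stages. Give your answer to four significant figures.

19.62 lb·in

Chain: ratio = 85/27 = 3.1481; torque at shaft II = 27 × 3.1481 = 85 lb·in.
Belt: ratio = 9/39 = 0.23077; torque at the drum = 85 × 0.23077 = 19.615 lb·in.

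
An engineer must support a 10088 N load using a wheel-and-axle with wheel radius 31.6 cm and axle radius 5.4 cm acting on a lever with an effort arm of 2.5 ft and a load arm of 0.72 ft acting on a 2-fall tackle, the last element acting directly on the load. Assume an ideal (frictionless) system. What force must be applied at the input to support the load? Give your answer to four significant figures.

Wheel-and-axle MA = R/r = 31.6/5.4 = 5.8519.
Lever MA = effort arm / load arm = 2.5/0.72 = 3.4722.
Block-and-tackle MA = number of supporting rope parts = 2.
Combined ideal MA = 5.8519 × 3.4722 × 2 = 40.638.
Effort = load / MA = 10088 / 40.638 = 248.24 N.

248.2 N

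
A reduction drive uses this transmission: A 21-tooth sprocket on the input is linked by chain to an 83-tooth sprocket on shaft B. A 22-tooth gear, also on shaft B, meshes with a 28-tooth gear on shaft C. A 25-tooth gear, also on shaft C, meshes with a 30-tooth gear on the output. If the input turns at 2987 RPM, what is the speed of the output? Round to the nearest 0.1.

Chain: ratio = 83/21 = 3.9524, so shaft B turns at 2987 / 3.9524 = 755.75 RPM.
Gear mesh: ratio = 28/22 = 1.2727, so shaft C turns at 755.75 / 1.2727 = 593.8 RPM.
Gear mesh: ratio = 30/25 = 1.2, so the output turns at 593.8 / 1.2 = 494.83 RPM.

494.8 RPM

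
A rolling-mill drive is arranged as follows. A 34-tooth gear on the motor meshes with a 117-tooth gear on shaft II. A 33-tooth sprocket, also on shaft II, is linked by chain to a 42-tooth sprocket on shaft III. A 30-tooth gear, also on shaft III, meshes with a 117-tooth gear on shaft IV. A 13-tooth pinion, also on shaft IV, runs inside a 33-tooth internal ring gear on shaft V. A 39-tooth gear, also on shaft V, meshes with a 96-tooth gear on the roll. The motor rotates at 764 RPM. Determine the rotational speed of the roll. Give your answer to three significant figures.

7.16 RPM

Gear mesh: ratio = 117/34 = 3.4412, so shaft II turns at 764 / 3.4412 = 222.02 RPM.
Chain: ratio = 42/33 = 1.2727, so shaft III turns at 222.02 / 1.2727 = 174.44 RPM.
Gear mesh: ratio = 117/30 = 3.9, so shaft IV turns at 174.44 / 3.9 = 44.729 RPM.
Internal gear: ratio = 33/13 = 2.5385, so shaft V turns at 44.729 / 2.5385 = 17.62 RPM.
Gear mesh: ratio = 96/39 = 2.4615, so the roll turns at 17.62 / 2.4615 = 7.1583 RPM.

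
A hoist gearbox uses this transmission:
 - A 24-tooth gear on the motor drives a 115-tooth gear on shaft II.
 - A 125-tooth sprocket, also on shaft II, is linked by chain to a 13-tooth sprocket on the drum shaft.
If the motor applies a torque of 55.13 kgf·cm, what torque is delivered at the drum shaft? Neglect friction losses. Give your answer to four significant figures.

27.47 kgf·cm

gear mesh 115/24 = 4.7917 → τ = 55.13·4.7917 = 264.16 kgf·cm
chain 13/125 = 0.104 → τ = 264.16·0.104 = 27.473 kgf·cm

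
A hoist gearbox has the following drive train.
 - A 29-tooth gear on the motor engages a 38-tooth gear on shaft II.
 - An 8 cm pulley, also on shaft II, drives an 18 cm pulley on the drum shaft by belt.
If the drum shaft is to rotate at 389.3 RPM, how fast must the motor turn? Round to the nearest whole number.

1148 RPM

Overall ratio R = 1.3103 × 2.25 = 2.9483.
Required input speed = output speed × R = 389.3 × 2.9483 = 1147.8 RPM.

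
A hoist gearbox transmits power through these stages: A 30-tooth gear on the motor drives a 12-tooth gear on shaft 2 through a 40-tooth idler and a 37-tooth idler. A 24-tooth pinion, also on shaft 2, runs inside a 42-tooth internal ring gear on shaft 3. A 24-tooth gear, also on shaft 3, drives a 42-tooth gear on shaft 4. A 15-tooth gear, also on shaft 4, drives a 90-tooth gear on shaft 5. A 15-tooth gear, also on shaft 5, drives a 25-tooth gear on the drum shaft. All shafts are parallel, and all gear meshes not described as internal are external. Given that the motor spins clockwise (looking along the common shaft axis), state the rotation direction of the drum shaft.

clockwise

the motor → shaft 2: driver → idler → idler → driven is 3 external meshes, 3 reversals → CCW.
shaft 2 → shaft 3: internal mesh, same direction → CCW.
shaft 3 → shaft 4: external mesh, 1 reversal → CW.
shaft 4 → shaft 5: external mesh, 1 reversal → CCW.
shaft 5 → the drum shaft: external mesh, 1 reversal → CW.
6 reversals in total — an even number — so the drum shaft turns the same way as the motor.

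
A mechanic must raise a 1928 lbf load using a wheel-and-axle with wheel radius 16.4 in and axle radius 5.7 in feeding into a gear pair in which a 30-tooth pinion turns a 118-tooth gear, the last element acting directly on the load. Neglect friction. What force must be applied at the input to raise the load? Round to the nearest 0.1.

Wheel-and-axle MA = R/r = 16.4/5.7 = 2.8772.
Gear pair MA = 118/30 = 3.9333.
Combined ideal MA = 2.8772 × 3.9333 = 11.317.
Effort = load / MA = 1928 / 11.317 = 170.36 lbf.

170.4 lbf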